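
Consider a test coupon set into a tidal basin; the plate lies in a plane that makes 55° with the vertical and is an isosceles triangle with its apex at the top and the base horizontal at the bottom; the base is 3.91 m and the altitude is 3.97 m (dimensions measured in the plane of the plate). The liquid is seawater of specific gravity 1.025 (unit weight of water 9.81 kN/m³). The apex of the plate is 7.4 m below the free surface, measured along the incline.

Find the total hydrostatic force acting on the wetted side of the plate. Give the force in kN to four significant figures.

F ≈ 449.7 kN

γ = 1.025 × 9.81 = 10.05525 kN/m³.
The plate makes 55° with the vertical, i.e. θ = 90° − 55° = 35° to the horizontal. Measuring y along the incline from the free-surface line, vertical depth h = y·sinθ with sinθ = 0.573576.
With the apex up, the centroid sits 2h/3 = 2 × 3.97/3 = 2.64667 m below the apex, so y_c = 7.4 + 2.64667 = 10.0467 m and h_c = 10.0467 × 0.573576 = 5.76255 m.
A = ½ × 3.91 × 3.97 = 7.76135 m².
Resultant F = γ·h_c·A = 10.05525 × 5.76255 × 7.76135 = 449.723 kN.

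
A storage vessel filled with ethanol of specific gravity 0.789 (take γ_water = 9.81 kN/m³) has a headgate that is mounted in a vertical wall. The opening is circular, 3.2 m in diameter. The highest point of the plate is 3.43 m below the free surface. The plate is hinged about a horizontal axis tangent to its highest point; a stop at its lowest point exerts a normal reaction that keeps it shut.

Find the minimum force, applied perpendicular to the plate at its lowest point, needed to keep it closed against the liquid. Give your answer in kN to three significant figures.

γ = 0.789 × 9.81 = 7.74009 kN/m³.
The centroid is at the centre, 1.6 m below the top of the plate, so the centroid depth is h_c = 3.43 + 1.6 = 5.03 m.
A = π(1.6)² = 8.04248 m².
Resultant F = γ·h_c·A = 7.74009 × 5.03 × 8.04248 = 313.115 kN.
I_c = πr⁴/4 = π × 1.6⁴/4 = 5.14719 m⁴.
Centre of pressure: y_p = y_c + I_c/(y_c·A) = 5.03 + 5.14719/(5.03 × 8.04248) = 5.03 + 0.127237 = 5.15724 m along the plane.
The resultant acts 1.6 + 0.127237 = 1.72724 m (along the plate) below the hinge at the top edge, so the moment about the hinge is M = F × 1.72724 = 313.115 × 1.72724 = 540.825 kN·m.
A normal force at the bottom, 3.2 m from the hinge, must supply this moment: P = 540.825/3.2 = 169.008 kN.

P ≈ 169 kN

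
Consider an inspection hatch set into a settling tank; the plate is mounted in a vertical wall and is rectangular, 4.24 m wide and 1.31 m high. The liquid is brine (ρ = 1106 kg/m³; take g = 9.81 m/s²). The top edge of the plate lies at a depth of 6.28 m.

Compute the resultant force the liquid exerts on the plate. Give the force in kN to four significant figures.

γ = ρg = 1106 × 9.81 / 1000 = 10.84986 kN/m³.
The centroid lies 1.31/2 = 0.655 m below the top edge, so the centroid depth is h_c = 6.28 + 0.655 = 6.935 m.
A = 4.24 × 1.31 = 5.5544 m².
Resultant F = γ·h_c·A = 10.84986 × 6.935 × 5.5544 = 417.934 kN.

F ≈ 417.9 kN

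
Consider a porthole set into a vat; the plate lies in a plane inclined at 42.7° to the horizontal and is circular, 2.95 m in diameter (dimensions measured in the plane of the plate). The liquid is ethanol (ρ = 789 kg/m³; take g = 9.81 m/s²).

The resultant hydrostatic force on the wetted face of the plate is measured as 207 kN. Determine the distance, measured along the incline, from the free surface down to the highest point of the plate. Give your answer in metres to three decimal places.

y_top ≈ 4.295 m

γ = ρg = 789 × 9.81 / 1000 = 7.74009 kN/m³.
A = π(1.475)² = 6.83493 m².
From F = γ·h_c·A, the centroid depth is h_c = 207/(7.74009 × 6.83493) = 3.91282 m.
Let θ = 42.7° be the plate's angle to the horizontal; measure y along the incline from where the plane meets the free surface. Vertical depth h = y·sinθ with sinθ = 0.678160.
Along the incline, y_c = h_c/sinθ = 3.91282/0.678160 = 5.76976 m.
The centroid is at the centre, 1.475 m below the top of the plate, so the highest point sits at y_top = 5.76976 − 1.475 = 4.29476 m along the incline.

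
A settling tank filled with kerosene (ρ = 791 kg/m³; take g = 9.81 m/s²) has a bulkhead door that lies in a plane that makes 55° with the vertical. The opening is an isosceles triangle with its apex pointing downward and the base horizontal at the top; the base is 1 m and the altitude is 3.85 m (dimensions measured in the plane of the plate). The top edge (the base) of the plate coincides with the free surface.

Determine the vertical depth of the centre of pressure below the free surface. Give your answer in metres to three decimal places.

γ = ρg = 791 × 9.81 / 1000 = 7.75971 kN/m³.
The plate makes 55° with the vertical, i.e. θ = 90° − 55° = 35° to the horizontal. Measuring y along the incline from the free-surface line, vertical depth h = y·sinθ with sinθ = 0.573576.
With the apex down, the centroid sits h/3 = 3.85/3 = 1.28333 m below the base (the top edge), so y_c = 1.28333 m and h_c = 1.28333 × 0.573576 = 0.736087 m.
A = ½ × 1 × 3.85 = 1.925 m².
Resultant F = γ·h_c·A = 7.75971 × 0.736087 × 1.925 = 10.9953 kN.
I_c = b·h³/36 = 1 × 3.85³/36 = 1.58518 m⁴.
Centre of pressure: y_p = y_c + I_c/(y_c·A) = 1.28333 + 1.58518/(1.28333 × 1.925) = 1.28333 + 0.641667 = 1.925 m along the plane.
Vertically, h_p = y_p·sinθ = 1.925 × 0.573576 = 1.10413 m.

h_p = 1.104 m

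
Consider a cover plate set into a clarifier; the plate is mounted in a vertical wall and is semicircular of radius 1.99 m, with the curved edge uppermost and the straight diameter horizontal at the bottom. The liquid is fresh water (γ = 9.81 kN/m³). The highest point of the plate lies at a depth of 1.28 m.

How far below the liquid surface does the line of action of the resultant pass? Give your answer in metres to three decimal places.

h_p = 2.540 m

γ = 9.81 kN/m³.
The centroid lies 4r/(3π) = 0.844582 m above the diameter, so r − 4r/(3π) = 1.99 − 0.844582 = 1.14542 m below the topmost point, so the centroid depth is h_c = 1.28 + 1.14542 = 2.42542 m.
A = πr²/2 = π × 1.99²/2 = 6.22051 m².
Resultant F = γ·h_c·A = 9.81 × 2.42542 × 6.22051 = 148.007 kN.
I_c = (π/8 − 8/(9π))·r⁴ = 0.109757 × 1.99⁴ = 1.72125 m⁴.
Centre of pressure: y_p = y_c + I_c/(y_c·A) = 2.42542 + 1.72125/(2.42542 × 6.22051) = 2.42542 + 0.114086 = 2.53951 m along the plane.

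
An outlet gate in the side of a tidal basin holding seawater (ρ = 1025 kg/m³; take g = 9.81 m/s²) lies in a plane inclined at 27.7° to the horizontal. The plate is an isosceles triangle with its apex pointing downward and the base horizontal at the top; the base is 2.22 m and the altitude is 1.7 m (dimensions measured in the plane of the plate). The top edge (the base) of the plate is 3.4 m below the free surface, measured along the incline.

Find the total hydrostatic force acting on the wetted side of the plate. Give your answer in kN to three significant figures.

γ = ρg = 1025 × 9.81 / 1000 = 10.05525 kN/m³.
Let θ = 27.7° be the plate's angle to the horizontal; measure y along the incline from where the plane meets the free surface. Vertical depth h = y·sinθ with sinθ = 0.464842.
With the apex down, the centroid sits h/3 = 1.7/3 = 0.566667 m below the base (the top edge), so y_c = 3.4 + 0.566667 = 3.96667 m and h_c = 3.96667 × 0.464842 = 1.84387 m.
A = ½ × 2.22 × 1.7 = 1.887 m².
Resultant F = γ·h_c·A = 10.05525 × 1.84387 × 1.887 = 34.9861 kN.

F ≈ 35.0 kN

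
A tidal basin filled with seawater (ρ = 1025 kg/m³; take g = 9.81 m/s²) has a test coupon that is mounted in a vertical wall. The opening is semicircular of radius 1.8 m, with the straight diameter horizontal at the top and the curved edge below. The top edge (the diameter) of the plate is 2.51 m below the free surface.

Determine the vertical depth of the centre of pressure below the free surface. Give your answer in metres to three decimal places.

h_p = 3.343 m

γ = ρg = 1025 × 9.81 / 1000 = 10.05525 kN/m³.
The centroid of a semicircle lies 4r/(3π) = 0.763944 m from the diameter, here below the top edge, so the centroid depth is h_c = 2.51 + 0.763944 = 3.27394 m.
A = πr²/2 = π × 1.8²/2 = 5.08938 m².
Resultant F = γ·h_c·A = 10.05525 × 3.27394 × 5.08938 = 167.544 kN.
I_c = (π/8 − 8/(9π))·r⁴ = 0.109757 × 1.8⁴ = 1.15219 m⁴.
Centre of pressure: y_p = y_c + I_c/(y_c·A) = 3.27394 + 1.15219/(3.27394 × 5.08938) = 3.27394 + 0.0691494 = 3.34309 m along the plane.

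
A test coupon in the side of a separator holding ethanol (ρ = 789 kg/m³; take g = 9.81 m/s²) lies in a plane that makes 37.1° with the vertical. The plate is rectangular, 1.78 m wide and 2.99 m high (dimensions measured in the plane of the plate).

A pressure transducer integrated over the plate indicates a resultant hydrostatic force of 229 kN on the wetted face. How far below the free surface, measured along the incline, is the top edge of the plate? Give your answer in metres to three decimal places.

γ = ρg = 789 × 9.81 / 1000 = 7.74009 kN/m³.
A = 1.78 × 2.99 = 5.3222 m².
From F = γ·h_c·A, the centroid depth is h_c = 229/(7.74009 × 5.3222) = 5.55902 m.
The plate makes 37.1° with the vertical, i.e. θ = 90° − 37.1° = 52.9° to the horizontal. Measuring y along the incline from the free-surface line, vertical depth h = y·sinθ with sinθ = 0.797584.
Along the incline, y_c = h_c/sinθ = 5.55902/0.797584 = 6.96982 m.
The centroid lies 2.99/2 = 1.495 m below the top edge, so the top edge sits at y_top = 6.96982 − 1.495 = 5.47482 m along the incline.

y_top ≈ 5.475 m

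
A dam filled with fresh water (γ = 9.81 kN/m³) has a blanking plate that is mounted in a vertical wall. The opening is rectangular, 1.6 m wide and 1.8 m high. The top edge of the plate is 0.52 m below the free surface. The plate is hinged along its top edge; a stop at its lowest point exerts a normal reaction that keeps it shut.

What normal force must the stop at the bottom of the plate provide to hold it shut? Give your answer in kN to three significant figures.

γ = 9.81 kN/m³.
The centroid lies 1.8/2 = 0.9 m below the top edge, so the centroid depth is h_c = 0.52 + 0.9 = 1.42 m.
A = 1.6 × 1.8 = 2.88 m².
Resultant F = γ·h_c·A = 9.81 × 1.42 × 2.88 = 40.119 kN.
I_c = b·h³/12 = 1.6 × 1.8³/12 = 0.7776 m⁴.
Centre of pressure: y_p = y_c + I_c/(y_c·A) = 1.42 + 0.7776/(1.42 × 2.88) = 1.42 + 0.190141 = 1.61014 m along the plane.
The resultant acts 0.9 + 0.190141 = 1.09014 m (along the plate) below the hinge at the top edge, so the moment about the hinge is M = F × 1.09014 = 40.119 × 1.09014 = 43.7353 kN·m.
A normal force at the bottom, 1.8 m from the hinge, must supply this moment: P = 43.7353/1.8 = 24.2974 kN.

P ≈ 24.3 kN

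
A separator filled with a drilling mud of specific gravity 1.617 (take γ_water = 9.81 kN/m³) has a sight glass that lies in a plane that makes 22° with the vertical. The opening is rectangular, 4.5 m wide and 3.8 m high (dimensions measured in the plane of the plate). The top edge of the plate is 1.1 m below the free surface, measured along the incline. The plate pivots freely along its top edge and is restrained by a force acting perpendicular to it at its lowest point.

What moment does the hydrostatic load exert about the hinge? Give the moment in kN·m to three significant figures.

M ≈ 1740 kN·m

γ = 1.617 × 9.81 = 15.86277 kN/m³.
The plate makes 22° with the vertical, i.e. θ = 90° − 22° = 68° to the horizontal. Measuring y along the incline from the free-surface line, vertical depth h = y·sinθ with sinθ = 0.927184.
The centroid lies 3.8/2 = 1.9 m below the top edge, so y_c = 1.1 + 1.9 = 3 m and h_c = 3 × 0.927184 = 2.78155 m.
A = 4.5 × 3.8 = 17.1 m².
Resultant F = γ·h_c·A = 15.86277 × 2.78155 × 17.1 = 754.505 kN.
I_c = b·h³/12 = 4.5 × 3.8³/12 = 20.577 m⁴.
Centre of pressure: y_p = y_c + I_c/(y_c·A) = 3 + 20.577/(3 × 17.1) = 3 + 0.401111 = 3.40111 m along the plane.
The resultant acts 1.9 + 0.401111 = 2.30111 m (along the plate) below the hinge at the top edge, so the moment about the hinge is M = F × 2.30111 = 754.505 × 2.30111 = 1736.2 kN·m.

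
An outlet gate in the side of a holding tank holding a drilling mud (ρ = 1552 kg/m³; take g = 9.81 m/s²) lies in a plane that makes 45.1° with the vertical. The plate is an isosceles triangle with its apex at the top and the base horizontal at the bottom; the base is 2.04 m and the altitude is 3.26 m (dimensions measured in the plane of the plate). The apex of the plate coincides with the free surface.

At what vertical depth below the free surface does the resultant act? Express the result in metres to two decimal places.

γ = ρg = 1552 × 9.81 / 1000 = 15.22512 kN/m³.
The plate makes 45.1° with the vertical, i.e. θ = 90° − 45.1° = 44.9° to the horizontal. Measuring y along the incline from the free-surface line, vertical depth h = y·sinθ with sinθ = 0.705872.
With the apex up, the centroid sits 2h/3 = 2 × 3.26/3 = 2.17333 m below the apex, so y_c = 2.17333 m and h_c = 2.17333 × 0.705872 = 1.53409 m.
A = ½ × 2.04 × 3.26 = 3.3252 m².
Resultant F = γ·h_c·A = 15.22512 × 1.53409 × 3.3252 = 77.6657 kN.
I_c = b·h³/36 = 2.04 × 3.26³/36 = 1.96327 m⁴.
Centre of pressure: y_p = y_c + I_c/(y_c·A) = 2.17333 + 1.96327/(2.17333 × 3.3252) = 2.17333 + 0.271667 = 2.445 m along the plane.
Vertically, h_p = y_p·sinθ = 2.445 × 0.705872 = 1.72586 m.

h_p = 1.73 m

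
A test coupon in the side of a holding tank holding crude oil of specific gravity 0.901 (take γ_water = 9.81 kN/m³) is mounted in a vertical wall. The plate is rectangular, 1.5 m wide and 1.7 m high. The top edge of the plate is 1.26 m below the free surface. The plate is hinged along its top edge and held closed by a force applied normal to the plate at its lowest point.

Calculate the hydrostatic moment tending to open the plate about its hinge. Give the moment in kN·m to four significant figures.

γ = 0.901 × 9.81 = 8.83881 kN/m³.
The centroid lies 1.7/2 = 0.85 m below the top edge, so the centroid depth is h_c = 1.26 + 0.85 = 2.11 m.
A = 1.5 × 1.7 = 2.55 m².
Resultant F = γ·h_c·A = 8.83881 × 2.11 × 2.55 = 47.5572 kN.
I_c = b·h³/12 = 1.5 × 1.7³/12 = 0.614125 m⁴.
Centre of pressure: y_p = y_c + I_c/(y_c·A) = 2.11 + 0.614125/(2.11 × 2.55) = 2.11 + 0.114139 = 2.22414 m along the plane.
The resultant acts 0.85 + 0.114139 = 0.964139 m (along the plate) below the hinge at the top edge, so the moment about the hinge is M = F × 0.964139 = 47.5572 × 0.964139 = 45.8518 kN·m.

M ≈ 45.85 kN·m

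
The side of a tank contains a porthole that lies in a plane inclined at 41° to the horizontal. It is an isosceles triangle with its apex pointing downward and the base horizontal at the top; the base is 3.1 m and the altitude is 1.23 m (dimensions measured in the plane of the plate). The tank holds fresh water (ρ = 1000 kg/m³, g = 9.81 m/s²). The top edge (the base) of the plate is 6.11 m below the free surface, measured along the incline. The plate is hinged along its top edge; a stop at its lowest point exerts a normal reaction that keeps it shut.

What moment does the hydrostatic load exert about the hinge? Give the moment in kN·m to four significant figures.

γ = ρg = 1000 × 9.81 = 9810 N/m³ = 9.81 kN/m³.
Let θ = 41° be the plate's angle to the horizontal; measure y along the incline from where the plane meets the free surface. Vertical depth h = y·sinθ with sinθ = 0.656059.
With the apex down, the centroid sits h/3 = 1.23/3 = 0.41 m below the base (the top edge), so y_c = 6.11 + 0.41 = 6.52 m and h_c = 6.52 × 0.656059 = 4.2775 m.
A = ½ × 3.1 × 1.23 = 1.9065 m².
Resultant F = γ·h_c·A = 9.81 × 4.2775 × 1.9065 = 80.0011 kN.
I_c = b·h³/36 = 3.1 × 1.23³/36 = 0.160241 m⁴.
Centre of pressure: y_p = y_c + I_c/(y_c·A) = 6.52 + 0.160241/(6.52 × 1.9065) = 6.52 + 0.0128911 = 6.53289 m along the plane.
The resultant acts 0.41 + 0.0128911 = 0.422891 m (along the plate) below the hinge at the top edge, so the moment about the hinge is M = F × 0.422891 = 80.0011 × 0.422891 = 33.8317 kN·m.

M ≈ 33.83 kN·m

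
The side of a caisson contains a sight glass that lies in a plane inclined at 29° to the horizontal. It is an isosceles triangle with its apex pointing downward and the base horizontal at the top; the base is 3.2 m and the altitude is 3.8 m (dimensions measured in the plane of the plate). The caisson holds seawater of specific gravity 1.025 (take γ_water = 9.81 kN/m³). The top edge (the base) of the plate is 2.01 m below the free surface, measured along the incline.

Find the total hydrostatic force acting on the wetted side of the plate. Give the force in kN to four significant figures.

F ≈ 97.12 kN

γ = 1.025 × 9.81 = 10.05525 kN/m³.
Let θ = 29° be the plate's angle to the horizontal; measure y along the incline from where the plane meets the free surface. Vertical depth h = y·sinθ with sinθ = 0.484810.
With the apex down, the centroid sits h/3 = 3.8/3 = 1.26667 m below the base (the top edge), so y_c = 2.01 + 1.26667 = 3.27667 m and h_c = 3.27667 × 0.484810 = 1.58856 m.
A = ½ × 3.2 × 3.8 = 6.08 m².
Resultant F = γ·h_c·A = 10.05525 × 1.58856 × 6.08 = 97.1181 kN.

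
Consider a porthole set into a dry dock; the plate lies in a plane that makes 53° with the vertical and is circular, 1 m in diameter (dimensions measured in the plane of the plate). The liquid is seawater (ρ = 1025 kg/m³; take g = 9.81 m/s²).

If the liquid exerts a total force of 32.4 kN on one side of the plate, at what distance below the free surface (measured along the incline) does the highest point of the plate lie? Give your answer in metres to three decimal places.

y_top ≈ 6.317 m

γ = ρg = 1025 × 9.81 / 1000 = 10.05525 kN/m³.
A = π(0.5)² = 0.785398 m².
From F = γ·h_c·A, the centroid depth is h_c = 32.4/(10.05525 × 0.785398) = 4.10263 m.
The plate makes 53° with the vertical, i.e. θ = 90° − 53° = 37° to the horizontal. Measuring y along the incline from the free-surface line, vertical depth h = y·sinθ with sinθ = 0.601815.
Along the incline, y_c = h_c/sinθ = 4.10263/0.601815 = 6.81709 m.
The centroid is at the centre, 0.5 m below the top of the plate, so the highest point sits at y_top = 6.81709 − 0.5 = 6.31709 m along the incline.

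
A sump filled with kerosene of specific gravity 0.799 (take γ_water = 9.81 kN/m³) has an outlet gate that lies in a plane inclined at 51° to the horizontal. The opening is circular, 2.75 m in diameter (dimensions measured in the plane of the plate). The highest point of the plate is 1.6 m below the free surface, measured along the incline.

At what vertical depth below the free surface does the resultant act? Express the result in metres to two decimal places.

h_p = 2.44 m

γ = 0.799 × 9.81 = 7.83819 kN/m³.
Let θ = 51° be the plate's angle to the horizontal; measure y along the incline from where the plane meets the free surface. Vertical depth h = y·sinθ with sinθ = 0.777146.
The centroid is at the centre, 1.375 m below the top of the plate, so y_c = 1.6 + 1.375 = 2.975 m and h_c = 2.975 × 0.777146 = 2.31201 m.
A = π(1.375)² = 5.93957 m².
Resultant F = γ·h_c·A = 7.83819 × 2.31201 × 5.93957 = 107.637 kN.
I_c = πr⁴/4 = π × 1.375⁴/4 = 2.80738 m⁴.
Centre of pressure: y_p = y_c + I_c/(y_c·A) = 2.975 + 2.80738/(2.975 × 5.93957) = 2.975 + 0.158876 = 3.13388 m along the plane.
Vertically, h_p = y_p·sinθ = 3.13388 × 0.777146 = 2.43548 m.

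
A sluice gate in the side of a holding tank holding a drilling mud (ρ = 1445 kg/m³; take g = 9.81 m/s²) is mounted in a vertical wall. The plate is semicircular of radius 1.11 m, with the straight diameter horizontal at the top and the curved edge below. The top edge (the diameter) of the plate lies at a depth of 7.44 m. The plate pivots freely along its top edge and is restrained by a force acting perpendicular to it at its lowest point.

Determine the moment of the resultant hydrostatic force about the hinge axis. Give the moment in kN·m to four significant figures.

γ = ρg = 1445 × 9.81 / 1000 = 14.17545 kN/m³.
The centroid of a semicircle lies 4r/(3π) = 0.471099 m from the diameter, here below the top edge, so the centroid depth is h_c = 7.44 + 0.471099 = 7.9111 m.
A = πr²/2 = π × 1.11²/2 = 1.93538 m².
Resultant F = γ·h_c·A = 14.17545 × 7.9111 × 1.93538 = 217.04 kN.
I_c = (π/8 − 8/(9π))·r⁴ = 0.109757 × 1.11⁴ = 0.166619 m⁴.
Centre of pressure: y_p = y_c + I_c/(y_c·A) = 7.9111 + 0.166619/(7.9111 × 1.93538) = 7.9111 + 0.0108823 = 7.92198 m along the plane.
The resultant acts 0.471099 + 0.0108823 = 0.481981 m (along the plate) below the hinge at the top edge, so the moment about the hinge is M = F × 0.481981 = 217.04 × 0.481981 = 104.609 kN·m.

M ≈ 104.6 kN·m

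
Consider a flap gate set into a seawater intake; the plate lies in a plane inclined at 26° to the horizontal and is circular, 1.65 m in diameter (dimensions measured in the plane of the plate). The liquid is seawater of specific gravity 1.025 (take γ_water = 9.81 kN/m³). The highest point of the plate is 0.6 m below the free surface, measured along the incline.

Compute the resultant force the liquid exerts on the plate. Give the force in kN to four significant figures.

F ≈ 13.43 kN

γ = 1.025 × 9.81 = 10.05525 kN/m³.
Let θ = 26° be the plate's angle to the horizontal; measure y along the incline from where the plane meets the free surface. Vertical depth h = y·sinθ with sinθ = 0.438371.
The centroid is at the centre, 0.825 m below the top of the plate, so y_c = 0.6 + 0.825 = 1.425 m and h_c = 1.425 × 0.438371 = 0.624679 m.
A = π(0.825)² = 2.13825 m².
Resultant F = γ·h_c·A = 10.05525 × 0.624679 × 2.13825 = 13.431 kN.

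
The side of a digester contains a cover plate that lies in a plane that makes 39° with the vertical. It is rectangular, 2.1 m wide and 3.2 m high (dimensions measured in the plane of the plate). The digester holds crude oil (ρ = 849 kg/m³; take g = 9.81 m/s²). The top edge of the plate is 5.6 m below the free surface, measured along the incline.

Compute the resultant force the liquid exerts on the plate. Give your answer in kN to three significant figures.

γ = ρg = 849 × 9.81 / 1000 = 8.32869 kN/m³.
The plate makes 39° with the vertical, i.e. θ = 90° − 39° = 51° to the horizontal. Measuring y along the incline from the free-surface line, vertical depth h = y·sinθ with sinθ = 0.777146.
The centroid lies 3.2/2 = 1.6 m below the top edge, so y_c = 5.6 + 1.6 = 7.2 m and h_c = 7.2 × 0.777146 = 5.59545 m.
A = 2.1 × 3.2 = 6.72 m².
Resultant F = γ·h_c·A = 8.32869 × 5.59545 × 6.72 = 313.171 kN.

F ≈ 313 kN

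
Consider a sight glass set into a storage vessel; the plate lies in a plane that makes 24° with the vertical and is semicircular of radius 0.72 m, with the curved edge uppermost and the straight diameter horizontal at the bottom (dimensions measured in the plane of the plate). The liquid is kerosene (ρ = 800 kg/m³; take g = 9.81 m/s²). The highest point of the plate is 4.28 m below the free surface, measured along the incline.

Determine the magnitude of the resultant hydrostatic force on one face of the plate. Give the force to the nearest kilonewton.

F ≈ 27 kN

γ = ρg = 800 × 9.81 / 1000 = 7.848 kN/m³.
The plate makes 24° with the vertical, i.e. θ = 90° − 24° = 66° to the horizontal. Measuring y along the incline from the free-surface line, vertical depth h = y·sinθ with sinθ = 0.913545.
The centroid lies 4r/(3π) = 0.305577 m above the diameter, so r − 4r/(3π) = 0.72 − 0.305577 = 0.414423 m below the topmost point, so y_c = 4.28 + 0.414423 = 4.69442 m and h_c = 4.69442 × 0.913545 = 4.28856 m.
A = πr²/2 = π × 0.72²/2 = 0.814301 m².
Resultant F = γ·h_c·A = 7.848 × 4.28856 × 0.814301 = 27.4066 kN.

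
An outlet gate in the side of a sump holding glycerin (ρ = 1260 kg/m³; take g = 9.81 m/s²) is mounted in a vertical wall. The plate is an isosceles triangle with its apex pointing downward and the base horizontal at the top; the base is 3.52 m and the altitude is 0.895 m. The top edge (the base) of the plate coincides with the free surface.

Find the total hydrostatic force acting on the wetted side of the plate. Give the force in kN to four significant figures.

γ = ρg = 1260 × 9.81 / 1000 = 12.3606 kN/m³.
With the apex down, the centroid sits h/3 = 0.895/3 = 0.298333 m below the base (the top edge), so the centroid depth is h_c = 0.298333 m.
A = ½ × 3.52 × 0.895 = 1.5752 m².
Resultant F = γ·h_c·A = 12.3606 × 0.298333 × 1.5752 = 5.80867 kN.

F ≈ 5.809 kN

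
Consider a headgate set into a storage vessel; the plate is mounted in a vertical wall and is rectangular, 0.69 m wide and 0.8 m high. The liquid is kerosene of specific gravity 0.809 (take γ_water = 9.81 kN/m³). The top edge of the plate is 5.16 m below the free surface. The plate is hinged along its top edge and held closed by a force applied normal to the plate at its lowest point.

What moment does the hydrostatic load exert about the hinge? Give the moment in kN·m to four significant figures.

γ = 0.809 × 9.81 = 7.93629 kN/m³.
The centroid lies 0.8/2 = 0.4 m below the top edge, so the centroid depth is h_c = 5.16 + 0.4 = 5.56 m.
A = 0.69 × 0.8 = 0.552 m².
Resultant F = γ·h_c·A = 7.93629 × 5.56 × 0.552 = 24.3574 kN.
I_c = b·h³/12 = 0.69 × 0.8³/12 = 0.02944 m⁴.
Centre of pressure: y_p = y_c + I_c/(y_c·A) = 5.56 + 0.02944/(5.56 × 0.552) = 5.56 + 0.00959233 = 5.56959 m along the plane.
The resultant acts 0.4 + 0.00959233 = 0.409592 m (along the plate) below the hinge at the top edge, so the moment about the hinge is M = F × 0.409592 = 24.3574 × 0.409592 = 9.9766 kN·m.

M ≈ 9.977 kN·m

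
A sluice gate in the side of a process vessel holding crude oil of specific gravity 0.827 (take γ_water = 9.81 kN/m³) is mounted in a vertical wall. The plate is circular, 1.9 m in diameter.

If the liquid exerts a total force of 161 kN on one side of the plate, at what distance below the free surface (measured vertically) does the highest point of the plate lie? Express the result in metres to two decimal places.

d_top ≈ 6.05 m

γ = 0.827 × 9.81 = 8.11287 kN/m³.
A = π(0.95)² = 2.83529 m².
From F = γ·h_c·A, the centroid depth is h_c = 161/(8.11287 × 2.83529) = 6.99929 m.
The centroid is at the centre, 0.95 m below the top of the plate, so the highest point sits at h_top = 6.99929 − 0.95 = 6.04929 m below the surface.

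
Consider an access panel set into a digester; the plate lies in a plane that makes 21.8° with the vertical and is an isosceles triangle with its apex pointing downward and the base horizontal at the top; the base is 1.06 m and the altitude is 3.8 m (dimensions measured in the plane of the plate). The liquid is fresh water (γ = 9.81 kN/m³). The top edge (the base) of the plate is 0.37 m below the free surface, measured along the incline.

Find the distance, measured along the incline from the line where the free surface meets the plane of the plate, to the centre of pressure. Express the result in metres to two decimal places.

γ = 9.81 kN/m³.
The plate makes 21.8° with the vertical, i.e. θ = 90° − 21.8° = 68.2° to the horizontal. Measuring y along the incline from the free-surface line, vertical depth h = y·sinθ with sinθ = 0.928486.
With the apex down, the centroid sits h/3 = 3.8/3 = 1.26667 m below the base (the top edge), so y_c = 0.37 + 1.26667 = 1.63667 m and h_c = 1.63667 × 0.928486 = 1.51963 m.
A = ½ × 1.06 × 3.8 = 2.014 m².
Resultant F = γ·h_c·A = 9.81 × 1.51963 × 2.014 = 30.0238 kN.
I_c = b·h³/36 = 1.06 × 3.8³/36 = 1.61568 m⁴.
Centre of pressure: y_p = y_c + I_c/(y_c·A) = 1.63667 + 1.61568/(1.63667 × 2.014) = 1.63667 + 0.490156 = 2.12683 m along the plane.

y_p = 2.13 m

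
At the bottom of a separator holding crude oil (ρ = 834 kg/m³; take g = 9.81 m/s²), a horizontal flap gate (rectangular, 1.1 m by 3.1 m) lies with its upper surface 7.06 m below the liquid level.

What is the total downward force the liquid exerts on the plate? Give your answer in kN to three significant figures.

γ = ρg = 834 × 9.81 / 1000 = 8.18154 kN/m³.
The plate is horizontal, so pressure is uniform at p = γ·h = 8.18154 × 7.06 = 57.7617 kN/m².
A = 1.1 × 3.1 = 3.41 m².
F = p·A = 57.7617 × 3.41 = 196.967 kN.

F ≈ 197 kN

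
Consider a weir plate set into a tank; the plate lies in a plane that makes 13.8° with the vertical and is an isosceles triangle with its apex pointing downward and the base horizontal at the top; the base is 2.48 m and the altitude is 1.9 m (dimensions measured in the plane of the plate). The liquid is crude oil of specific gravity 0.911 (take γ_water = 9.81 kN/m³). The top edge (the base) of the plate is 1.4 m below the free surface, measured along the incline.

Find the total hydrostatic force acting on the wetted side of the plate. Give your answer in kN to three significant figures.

γ = 0.911 × 9.81 = 8.93691 kN/m³.
The plate makes 13.8° with the vertical, i.e. θ = 90° − 13.8° = 76.2° to the horizontal. Measuring y along the incline from the free-surface line, vertical depth h = y·sinθ with sinθ = 0.971134.
With the apex down, the centroid sits h/3 = 1.9/3 = 0.633333 m below the base (the top edge), so y_c = 1.4 + 0.633333 = 2.03333 m and h_c = 2.03333 × 0.971134 = 1.97464 m.
A = ½ × 2.48 × 1.9 = 2.356 m².
Resultant F = γ·h_c·A = 8.93691 × 1.97464 × 2.356 = 41.5768 kN.

F ≈ 41.6 kN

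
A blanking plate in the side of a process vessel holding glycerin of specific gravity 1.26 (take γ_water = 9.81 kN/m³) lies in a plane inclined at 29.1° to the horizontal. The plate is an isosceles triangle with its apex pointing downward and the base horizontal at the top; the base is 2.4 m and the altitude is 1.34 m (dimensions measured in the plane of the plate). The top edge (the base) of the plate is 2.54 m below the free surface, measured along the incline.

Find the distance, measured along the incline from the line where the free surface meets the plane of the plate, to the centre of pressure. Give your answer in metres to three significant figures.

y_p = 3.02 m

γ = 1.26 × 9.81 = 12.3606 kN/m³.
Let θ = 29.1° be the plate's angle to the horizontal; measure y along the incline from where the plane meets the free surface. Vertical depth h = y·sinθ with sinθ = 0.486335.
With the apex down, the centroid sits h/3 = 1.34/3 = 0.446667 m below the base (the top edge), so y_c = 2.54 + 0.446667 = 2.98667 m and h_c = 2.98667 × 0.486335 = 1.45252 m.
A = ½ × 2.4 × 1.34 = 1.608 m².
Resultant F = γ·h_c·A = 12.3606 × 1.45252 × 1.608 = 28.8701 kN.
I_c = b·h³/36 = 2.4 × 1.34³/36 = 0.160407 m⁴.
Centre of pressure: y_p = y_c + I_c/(y_c·A) = 2.98667 + 0.160407/(2.98667 × 1.608) = 2.98667 + 0.0334003 = 3.02007 m along the plane.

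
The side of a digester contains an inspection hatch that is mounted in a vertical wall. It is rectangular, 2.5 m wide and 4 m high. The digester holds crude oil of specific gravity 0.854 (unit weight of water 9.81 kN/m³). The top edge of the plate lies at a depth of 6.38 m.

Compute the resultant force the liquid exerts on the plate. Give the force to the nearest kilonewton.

F ≈ 702 kN

γ = 0.854 × 9.81 = 8.37774 kN/m³.
The centroid lies 4/2 = 2 m below the top edge, so the centroid depth is h_c = 6.38 + 2 = 8.38 m.
A = 2.5 × 4 = 10 m².
Resultant F = γ·h_c·A = 8.37774 × 8.38 × 10 = 702.055 kN.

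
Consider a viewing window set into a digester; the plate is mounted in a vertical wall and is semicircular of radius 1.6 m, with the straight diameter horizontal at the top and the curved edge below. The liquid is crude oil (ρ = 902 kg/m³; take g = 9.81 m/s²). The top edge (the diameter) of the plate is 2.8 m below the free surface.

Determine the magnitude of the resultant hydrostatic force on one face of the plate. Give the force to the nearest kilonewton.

F ≈ 124 kN

γ = ρg = 902 × 9.81 / 1000 = 8.84862 kN/m³.
The centroid of a semicircle lies 4r/(3π) = 0.679061 m from the diameter, here below the top edge, so the centroid depth is h_c = 2.8 + 0.679061 = 3.47906 m.
A = πr²/2 = π × 1.6²/2 = 4.02124 m².
Resultant F = γ·h_c·A = 8.84862 × 3.47906 × 4.02124 = 123.793 kN.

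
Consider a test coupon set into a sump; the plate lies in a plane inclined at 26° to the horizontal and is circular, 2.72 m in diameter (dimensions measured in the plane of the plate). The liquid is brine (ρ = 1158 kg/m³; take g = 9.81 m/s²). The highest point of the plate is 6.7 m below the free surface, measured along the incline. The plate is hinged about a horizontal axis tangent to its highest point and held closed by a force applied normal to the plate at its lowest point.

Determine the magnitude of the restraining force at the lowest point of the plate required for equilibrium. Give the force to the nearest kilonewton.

P ≈ 122 kN

γ = ρg = 1158 × 9.81 / 1000 = 11.35998 kN/m³.
Let θ = 26° be the plate's angle to the horizontal; measure y along the incline from where the plane meets the free surface. Vertical depth h = y·sinθ with sinθ = 0.438371.
The centroid is at the centre, 1.36 m below the top of the plate, so y_c = 6.7 + 1.36 = 8.06 m and h_c = 8.06 × 0.438371 = 3.53327 m.
A = π(1.36)² = 5.81069 m².
Resultant F = γ·h_c·A = 11.35998 × 3.53327 × 5.81069 = 233.229 kN.
I_c = πr⁴/4 = π × 1.36⁴/4 = 2.68686 m⁴.
Centre of pressure: y_p = y_c + I_c/(y_c·A) = 8.06 + 2.68686/(8.06 × 5.81069) = 8.06 + 0.0573697 = 8.11737 m along the plane.
The resultant acts 1.36 + 0.0573697 = 1.41737 m (along the plate) below the hinge at the top edge, so the moment about the hinge is M = F × 1.41737 = 233.229 × 1.41737 = 330.572 kN·m.
A normal force at the bottom, 2.72 m from the hinge, must supply this moment: P = 330.572/2.72 = 121.534 kN.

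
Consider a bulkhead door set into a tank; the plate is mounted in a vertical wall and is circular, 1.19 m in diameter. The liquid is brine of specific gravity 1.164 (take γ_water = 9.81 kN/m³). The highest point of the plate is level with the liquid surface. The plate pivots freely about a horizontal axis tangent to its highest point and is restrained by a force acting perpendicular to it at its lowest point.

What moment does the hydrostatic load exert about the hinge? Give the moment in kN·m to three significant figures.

γ = 1.164 × 9.81 = 11.41884 kN/m³.
The centroid is at the centre, 0.595 m below the top of the plate, so the centroid depth is h_c = 0.595 m.
A = π(0.595)² = 1.1122 m².
Resultant F = γ·h_c·A = 11.41884 × 0.595 × 1.1122 = 7.55652 kN.
I_c = πr⁴/4 = π × 0.595⁴/4 = 0.0984369 m⁴.
Centre of pressure: y_p = y_c + I_c/(y_c·A) = 0.595 + 0.0984369/(0.595 × 1.1122) = 0.595 + 0.14875 = 0.74375 m along the plane.
The resultant acts 0.595 + 0.14875 = 0.74375 m (along the plate) below the hinge at the top edge, so the moment about the hinge is M = F × 0.74375 = 7.55652 × 0.74375 = 5.62016 kN·m.

M ≈ 5.62 kN·m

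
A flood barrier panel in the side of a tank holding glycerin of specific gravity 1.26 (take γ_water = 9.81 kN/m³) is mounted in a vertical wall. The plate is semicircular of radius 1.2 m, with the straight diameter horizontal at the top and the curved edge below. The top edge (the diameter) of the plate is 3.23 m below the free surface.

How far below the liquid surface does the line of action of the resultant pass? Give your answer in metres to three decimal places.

γ = 1.26 × 9.81 = 12.3606 kN/m³.
The centroid of a semicircle lies 4r/(3π) = 0.509296 m from the diameter, here below the top edge, so the centroid depth is h_c = 3.23 + 0.509296 = 3.7393 m.
A = πr²/2 = π × 1.2²/2 = 2.26195 m².
Resultant F = γ·h_c·A = 12.3606 × 3.7393 × 2.26195 = 104.547 kN.
I_c = (π/8 − 8/(9π))·r⁴ = 0.109757 × 1.2⁴ = 0.227592 m⁴.
Centre of pressure: y_p = y_c + I_c/(y_c·A) = 3.7393 + 0.227592/(3.7393 × 2.26195) = 3.7393 + 0.0269081 = 3.76621 m along the plane.

h_p = 3.766 m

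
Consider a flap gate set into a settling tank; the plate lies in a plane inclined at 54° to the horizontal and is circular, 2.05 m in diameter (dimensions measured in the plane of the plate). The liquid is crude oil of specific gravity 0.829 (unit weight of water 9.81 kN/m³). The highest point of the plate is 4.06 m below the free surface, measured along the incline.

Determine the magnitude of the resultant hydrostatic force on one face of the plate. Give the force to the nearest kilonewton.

F ≈ 110 kN

γ = 0.829 × 9.81 = 8.13249 kN/m³.
Let θ = 54° be the plate's angle to the horizontal; measure y along the incline from where the plane meets the free surface. Vertical depth h = y·sinθ with sinθ = 0.809017.
The centroid is at the centre, 1.025 m below the top of the plate, so y_c = 4.06 + 1.025 = 5.085 m and h_c = 5.085 × 0.809017 = 4.11385 m.
A = π(1.025)² = 3.30064 m².
Resultant F = γ·h_c·A = 8.13249 × 4.11385 × 3.30064 = 110.426 kN.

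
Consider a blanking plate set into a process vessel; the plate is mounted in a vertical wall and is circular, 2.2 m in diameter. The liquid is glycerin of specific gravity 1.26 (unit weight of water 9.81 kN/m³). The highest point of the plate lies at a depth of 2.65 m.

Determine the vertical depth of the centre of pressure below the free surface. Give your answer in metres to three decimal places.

γ = 1.26 × 9.81 = 12.3606 kN/m³.
The centroid is at the centre, 1.1 m below the top of the plate, so the centroid depth is h_c = 2.65 + 1.1 = 3.75 m.
A = π(1.1)² = 3.80133 m².
Resultant F = γ·h_c·A = 12.3606 × 3.75 × 3.80133 = 176.2 kN.
I_c = πr⁴/4 = π × 1.1⁴/4 = 1.1499 m⁴.
Centre of pressure: y_p = y_c + I_c/(y_c·A) = 3.75 + 1.1499/(3.75 × 3.80133) = 3.75 + 0.0806665 = 3.83067 m along the plane.

h_p = 3.831 m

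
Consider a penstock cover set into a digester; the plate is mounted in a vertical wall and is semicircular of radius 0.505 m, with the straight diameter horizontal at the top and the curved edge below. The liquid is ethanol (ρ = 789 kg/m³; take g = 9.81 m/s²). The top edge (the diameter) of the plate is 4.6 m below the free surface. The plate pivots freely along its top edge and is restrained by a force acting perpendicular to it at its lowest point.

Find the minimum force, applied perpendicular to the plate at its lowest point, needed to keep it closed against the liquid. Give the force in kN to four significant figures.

γ = ρg = 789 × 9.81 / 1000 = 7.74009 kN/m³.
The centroid of a semicircle lies 4r/(3π) = 0.214329 m from the diameter, here below the top edge, so the centroid depth is h_c = 4.6 + 0.214329 = 4.81433 m.
A = πr²/2 = π × 0.505²/2 = 0.400592 m².
Resultant F = γ·h_c·A = 7.74009 × 4.81433 × 0.400592 = 14.9274 kN.
I_c = (π/8 − 8/(9π))·r⁴ = 0.109757 × 0.505⁴ = 0.00713835 m⁴.
Centre of pressure: y_p = y_c + I_c/(y_c·A) = 4.81433 + 0.00713835/(4.81433 × 0.400592) = 4.81433 + 0.00370135 = 4.81803 m along the plane.
The resultant acts 0.214329 + 0.00370135 = 0.21803 m (along the plate) below the hinge at the top edge, so the moment about the hinge is M = F × 0.21803 = 14.9274 × 0.21803 = 3.25462 kN·m.
A normal force at the bottom, 0.505 m from the hinge, must supply this moment: P = 3.25462/0.505 = 6.44479 kN.

P ≈ 6.445 kN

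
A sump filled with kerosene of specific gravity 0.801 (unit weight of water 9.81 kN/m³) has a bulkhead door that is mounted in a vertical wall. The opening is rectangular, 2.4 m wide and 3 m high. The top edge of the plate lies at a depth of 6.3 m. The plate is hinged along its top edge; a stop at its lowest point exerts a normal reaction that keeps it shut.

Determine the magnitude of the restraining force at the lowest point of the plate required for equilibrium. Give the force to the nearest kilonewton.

P ≈ 235 kN

γ = 0.801 × 9.81 = 7.85781 kN/m³.
The centroid lies 3/2 = 1.5 m below the top edge, so the centroid depth is h_c = 6.3 + 1.5 = 7.8 m.
A = 2.4 × 3 = 7.2 m².
Resultant F = γ·h_c·A = 7.85781 × 7.8 × 7.2 = 441.295 kN.
I_c = b·h³/12 = 2.4 × 3³/12 = 5.4 m⁴.
Centre of pressure: y_p = y_c + I_c/(y_c·A) = 7.8 + 5.4/(7.8 × 7.2) = 7.8 + 0.0961538 = 7.89615 m along the plane.
The resultant acts 1.5 + 0.0961538 = 1.59615 m (along the plate) below the hinge at the top edge, so the moment about the hinge is M = F × 1.59615 = 441.295 × 1.59615 = 704.373 kN·m.
A normal force at the bottom, 3 m from the hinge, must supply this moment: P = 704.373/3 = 234.791 kN.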